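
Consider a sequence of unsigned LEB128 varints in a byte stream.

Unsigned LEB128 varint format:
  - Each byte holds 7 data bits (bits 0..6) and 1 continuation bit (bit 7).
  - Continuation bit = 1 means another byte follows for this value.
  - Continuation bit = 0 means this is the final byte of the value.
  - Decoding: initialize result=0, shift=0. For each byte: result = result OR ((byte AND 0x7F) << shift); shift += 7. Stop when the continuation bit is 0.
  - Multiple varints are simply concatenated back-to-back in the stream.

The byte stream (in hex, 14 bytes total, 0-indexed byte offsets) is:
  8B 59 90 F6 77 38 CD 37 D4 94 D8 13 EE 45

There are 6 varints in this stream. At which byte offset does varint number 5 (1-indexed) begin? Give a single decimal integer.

  byte[0]=0x8B cont=1 payload=0x0B=11: acc |= 11<<0 -> acc=11 shift=7
  byte[1]=0x59 cont=0 payload=0x59=89: acc |= 89<<7 -> acc=11403 shift=14 [end]
Varint 1: bytes[0:2] = 8B 59 -> value 11403 (2 byte(s))
  byte[2]=0x90 cont=1 payload=0x10=16: acc |= 16<<0 -> acc=16 shift=7
  byte[3]=0xF6 cont=1 payload=0x76=118: acc |= 118<<7 -> acc=15120 shift=14
  byte[4]=0x77 cont=0 payload=0x77=119: acc |= 119<<14 -> acc=1964816 shift=21 [end]
Varint 2: bytes[2:5] = 90 F6 77 -> value 1964816 (3 byte(s))
  byte[5]=0x38 cont=0 payload=0x38=56: acc |= 56<<0 -> acc=56 shift=7 [end]
Varint 3: bytes[5:6] = 38 -> value 56 (1 byte(s))
  byte[6]=0xCD cont=1 payload=0x4D=77: acc |= 77<<0 -> acc=77 shift=7
  byte[7]=0x37 cont=0 payload=0x37=55: acc |= 55<<7 -> acc=7117 shift=14 [end]
Varint 4: bytes[6:8] = CD 37 -> value 7117 (2 byte(s))
  byte[8]=0xD4 cont=1 payload=0x54=84: acc |= 84<<0 -> acc=84 shift=7
  byte[9]=0x94 cont=1 payload=0x14=20: acc |= 20<<7 -> acc=2644 shift=14
  byte[10]=0xD8 cont=1 payload=0x58=88: acc |= 88<<14 -> acc=1444436 shift=21
  byte[11]=0x13 cont=0 payload=0x13=19: acc |= 19<<21 -> acc=41290324 shift=28 [end]
Varint 5: bytes[8:12] = D4 94 D8 13 -> value 41290324 (4 byte(s))
  byte[12]=0xEE cont=1 payload=0x6E=110: acc |= 110<<0 -> acc=110 shift=7
  byte[13]=0x45 cont=0 payload=0x45=69: acc |= 69<<7 -> acc=8942 shift=14 [end]
Varint 6: bytes[12:14] = EE 45 -> value 8942 (2 byte(s))

Answer: 8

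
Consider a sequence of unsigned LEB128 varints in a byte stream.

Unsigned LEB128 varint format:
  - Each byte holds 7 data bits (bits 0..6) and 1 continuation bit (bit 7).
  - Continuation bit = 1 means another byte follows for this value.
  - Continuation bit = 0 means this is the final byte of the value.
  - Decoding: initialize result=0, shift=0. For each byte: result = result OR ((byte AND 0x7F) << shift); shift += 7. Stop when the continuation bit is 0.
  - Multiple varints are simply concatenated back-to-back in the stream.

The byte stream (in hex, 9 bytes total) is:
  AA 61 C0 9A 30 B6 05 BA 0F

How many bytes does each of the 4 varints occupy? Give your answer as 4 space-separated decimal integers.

  byte[0]=0xAA cont=1 payload=0x2A=42: acc |= 42<<0 -> acc=42 shift=7
  byte[1]=0x61 cont=0 payload=0x61=97: acc |= 97<<7 -> acc=12458 shift=14 [end]
Varint 1: bytes[0:2] = AA 61 -> value 12458 (2 byte(s))
  byte[2]=0xC0 cont=1 payload=0x40=64: acc |= 64<<0 -> acc=64 shift=7
  byte[3]=0x9A cont=1 payload=0x1A=26: acc |= 26<<7 -> acc=3392 shift=14
  byte[4]=0x30 cont=0 payload=0x30=48: acc |= 48<<14 -> acc=789824 shift=21 [end]
Varint 2: bytes[2:5] = C0 9A 30 -> value 789824 (3 byte(s))
  byte[5]=0xB6 cont=1 payload=0x36=54: acc |= 54<<0 -> acc=54 shift=7
  byte[6]=0x05 cont=0 payload=0x05=5: acc |= 5<<7 -> acc=694 shift=14 [end]
Varint 3: bytes[5:7] = B6 05 -> value 694 (2 byte(s))
  byte[7]=0xBA cont=1 payload=0x3A=58: acc |= 58<<0 -> acc=58 shift=7
  byte[8]=0x0F cont=0 payload=0x0F=15: acc |= 15<<7 -> acc=1978 shift=14 [end]
Varint 4: bytes[7:9] = BA 0F -> value 1978 (2 byte(s))

Answer: 2 3 2 2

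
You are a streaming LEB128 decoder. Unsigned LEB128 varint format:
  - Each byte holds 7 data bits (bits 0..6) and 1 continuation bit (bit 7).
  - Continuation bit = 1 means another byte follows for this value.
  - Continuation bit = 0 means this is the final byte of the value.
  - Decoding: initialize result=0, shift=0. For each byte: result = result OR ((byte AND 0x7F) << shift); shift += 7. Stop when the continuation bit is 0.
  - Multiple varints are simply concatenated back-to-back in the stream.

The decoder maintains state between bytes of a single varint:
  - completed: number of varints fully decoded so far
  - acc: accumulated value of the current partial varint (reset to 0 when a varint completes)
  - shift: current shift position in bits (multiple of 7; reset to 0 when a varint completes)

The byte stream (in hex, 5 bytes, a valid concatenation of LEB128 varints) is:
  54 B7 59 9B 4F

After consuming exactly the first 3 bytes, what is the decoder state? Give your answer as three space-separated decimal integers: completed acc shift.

Answer: 2 0 0

Derivation:
byte[0]=0x54 cont=0 payload=0x54: varint #1 complete (value=84); reset -> completed=1 acc=0 shift=0
byte[1]=0xB7 cont=1 payload=0x37: acc |= 55<<0 -> completed=1 acc=55 shift=7
byte[2]=0x59 cont=0 payload=0x59: varint #2 complete (value=11447); reset -> completed=2 acc=0 shift=0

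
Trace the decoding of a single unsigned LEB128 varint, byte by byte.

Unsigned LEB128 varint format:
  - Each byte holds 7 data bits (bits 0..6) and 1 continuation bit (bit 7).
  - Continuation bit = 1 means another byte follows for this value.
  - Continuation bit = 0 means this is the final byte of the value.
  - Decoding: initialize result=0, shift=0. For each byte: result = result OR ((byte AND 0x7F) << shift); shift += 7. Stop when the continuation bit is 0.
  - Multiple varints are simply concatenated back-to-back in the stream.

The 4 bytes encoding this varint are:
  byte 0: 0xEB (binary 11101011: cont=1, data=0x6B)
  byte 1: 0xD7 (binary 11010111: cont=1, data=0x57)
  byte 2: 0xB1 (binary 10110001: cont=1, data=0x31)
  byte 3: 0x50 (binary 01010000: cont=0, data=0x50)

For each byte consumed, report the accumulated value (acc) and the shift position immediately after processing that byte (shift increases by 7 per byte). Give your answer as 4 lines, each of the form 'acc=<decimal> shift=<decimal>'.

byte 0=0xEB: payload=0x6B=107, contrib = 107<<0 = 107; acc -> 107, shift -> 7
byte 1=0xD7: payload=0x57=87, contrib = 87<<7 = 11136; acc -> 11243, shift -> 14
byte 2=0xB1: payload=0x31=49, contrib = 49<<14 = 802816; acc -> 814059, shift -> 21
byte 3=0x50: payload=0x50=80, contrib = 80<<21 = 167772160; acc -> 168586219, shift -> 28

Answer: acc=107 shift=7
acc=11243 shift=14
acc=814059 shift=21
acc=168586219 shift=28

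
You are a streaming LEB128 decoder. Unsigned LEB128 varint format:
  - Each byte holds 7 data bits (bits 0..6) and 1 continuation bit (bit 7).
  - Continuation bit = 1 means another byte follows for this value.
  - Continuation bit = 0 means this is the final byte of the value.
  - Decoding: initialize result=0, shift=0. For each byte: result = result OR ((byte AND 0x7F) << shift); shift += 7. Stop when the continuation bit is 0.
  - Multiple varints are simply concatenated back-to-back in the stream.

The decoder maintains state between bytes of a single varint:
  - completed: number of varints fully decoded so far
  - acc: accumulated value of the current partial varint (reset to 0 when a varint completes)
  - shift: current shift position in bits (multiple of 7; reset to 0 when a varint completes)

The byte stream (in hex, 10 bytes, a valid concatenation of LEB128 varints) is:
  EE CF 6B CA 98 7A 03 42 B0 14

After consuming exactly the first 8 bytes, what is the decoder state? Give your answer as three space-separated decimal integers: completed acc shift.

byte[0]=0xEE cont=1 payload=0x6E: acc |= 110<<0 -> completed=0 acc=110 shift=7
byte[1]=0xCF cont=1 payload=0x4F: acc |= 79<<7 -> completed=0 acc=10222 shift=14
byte[2]=0x6B cont=0 payload=0x6B: varint #1 complete (value=1763310); reset -> completed=1 acc=0 shift=0
byte[3]=0xCA cont=1 payload=0x4A: acc |= 74<<0 -> completed=1 acc=74 shift=7
byte[4]=0x98 cont=1 payload=0x18: acc |= 24<<7 -> completed=1 acc=3146 shift=14
byte[5]=0x7A cont=0 payload=0x7A: varint #2 complete (value=2001994); reset -> completed=2 acc=0 shift=0
byte[6]=0x03 cont=0 payload=0x03: varint #3 complete (value=3); reset -> completed=3 acc=0 shift=0
byte[7]=0x42 cont=0 payload=0x42: varint #4 complete (value=66); reset -> completed=4 acc=0 shift=0

Answer: 4 0 0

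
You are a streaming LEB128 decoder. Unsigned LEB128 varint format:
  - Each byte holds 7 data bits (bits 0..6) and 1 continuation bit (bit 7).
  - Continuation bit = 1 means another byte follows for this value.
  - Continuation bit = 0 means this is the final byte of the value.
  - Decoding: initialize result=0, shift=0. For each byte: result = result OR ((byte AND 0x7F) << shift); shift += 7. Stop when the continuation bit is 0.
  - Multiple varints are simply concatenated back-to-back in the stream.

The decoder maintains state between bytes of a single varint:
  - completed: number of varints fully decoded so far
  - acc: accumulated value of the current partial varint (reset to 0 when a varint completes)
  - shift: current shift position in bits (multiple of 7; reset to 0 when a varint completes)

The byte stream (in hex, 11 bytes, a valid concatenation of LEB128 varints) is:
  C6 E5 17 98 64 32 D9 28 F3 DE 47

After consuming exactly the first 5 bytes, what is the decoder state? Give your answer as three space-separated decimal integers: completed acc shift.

Answer: 2 0 0

Derivation:
byte[0]=0xC6 cont=1 payload=0x46: acc |= 70<<0 -> completed=0 acc=70 shift=7
byte[1]=0xE5 cont=1 payload=0x65: acc |= 101<<7 -> completed=0 acc=12998 shift=14
byte[2]=0x17 cont=0 payload=0x17: varint #1 complete (value=389830); reset -> completed=1 acc=0 shift=0
byte[3]=0x98 cont=1 payload=0x18: acc |= 24<<0 -> completed=1 acc=24 shift=7
byte[4]=0x64 cont=0 payload=0x64: varint #2 complete (value=12824); reset -> completed=2 acc=0 shift=0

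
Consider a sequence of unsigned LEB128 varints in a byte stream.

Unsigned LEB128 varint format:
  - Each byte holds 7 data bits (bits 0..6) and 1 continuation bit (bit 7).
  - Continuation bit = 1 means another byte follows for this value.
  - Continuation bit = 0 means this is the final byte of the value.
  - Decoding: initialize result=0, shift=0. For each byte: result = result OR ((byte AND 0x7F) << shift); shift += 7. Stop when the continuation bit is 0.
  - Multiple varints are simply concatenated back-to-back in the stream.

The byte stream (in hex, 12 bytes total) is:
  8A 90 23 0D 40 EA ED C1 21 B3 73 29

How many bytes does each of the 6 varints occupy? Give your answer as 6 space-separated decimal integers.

  byte[0]=0x8A cont=1 payload=0x0A=10: acc |= 10<<0 -> acc=10 shift=7
  byte[1]=0x90 cont=1 payload=0x10=16: acc |= 16<<7 -> acc=2058 shift=14
  byte[2]=0x23 cont=0 payload=0x23=35: acc |= 35<<14 -> acc=575498 shift=21 [end]
Varint 1: bytes[0:3] = 8A 90 23 -> value 575498 (3 byte(s))
  byte[3]=0x0D cont=0 payload=0x0D=13: acc |= 13<<0 -> acc=13 shift=7 [end]
Varint 2: bytes[3:4] = 0D -> value 13 (1 byte(s))
  byte[4]=0x40 cont=0 payload=0x40=64: acc |= 64<<0 -> acc=64 shift=7 [end]
Varint 3: bytes[4:5] = 40 -> value 64 (1 byte(s))
  byte[5]=0xEA cont=1 payload=0x6A=106: acc |= 106<<0 -> acc=106 shift=7
  byte[6]=0xED cont=1 payload=0x6D=109: acc |= 109<<7 -> acc=14058 shift=14
  byte[7]=0xC1 cont=1 payload=0x41=65: acc |= 65<<14 -> acc=1079018 shift=21
  byte[8]=0x21 cont=0 payload=0x21=33: acc |= 33<<21 -> acc=70285034 shift=28 [end]
Varint 4: bytes[5:9] = EA ED C1 21 -> value 70285034 (4 byte(s))
  byte[9]=0xB3 cont=1 payload=0x33=51: acc |= 51<<0 -> acc=51 shift=7
  byte[10]=0x73 cont=0 payload=0x73=115: acc |= 115<<7 -> acc=14771 shift=14 [end]
Varint 5: bytes[9:11] = B3 73 -> value 14771 (2 byte(s))
  byte[11]=0x29 cont=0 payload=0x29=41: acc |= 41<<0 -> acc=41 shift=7 [end]
Varint 6: bytes[11:12] = 29 -> value 41 (1 byte(s))

Answer: 3 1 1 4 2 1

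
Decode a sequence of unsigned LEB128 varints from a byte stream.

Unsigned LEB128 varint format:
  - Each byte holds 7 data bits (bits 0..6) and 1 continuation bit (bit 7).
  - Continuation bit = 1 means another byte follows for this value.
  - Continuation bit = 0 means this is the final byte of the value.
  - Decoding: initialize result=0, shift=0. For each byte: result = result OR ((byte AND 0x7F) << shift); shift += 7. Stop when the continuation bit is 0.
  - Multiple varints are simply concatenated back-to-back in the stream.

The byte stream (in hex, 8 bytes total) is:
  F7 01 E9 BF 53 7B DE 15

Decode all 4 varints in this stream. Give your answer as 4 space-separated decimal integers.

Answer: 247 1368041 123 2782

Derivation:
  byte[0]=0xF7 cont=1 payload=0x77=119: acc |= 119<<0 -> acc=119 shift=7
  byte[1]=0x01 cont=0 payload=0x01=1: acc |= 1<<7 -> acc=247 shift=14 [end]
Varint 1: bytes[0:2] = F7 01 -> value 247 (2 byte(s))
  byte[2]=0xE9 cont=1 payload=0x69=105: acc |= 105<<0 -> acc=105 shift=7
  byte[3]=0xBF cont=1 payload=0x3F=63: acc |= 63<<7 -> acc=8169 shift=14
  byte[4]=0x53 cont=0 payload=0x53=83: acc |= 83<<14 -> acc=1368041 shift=21 [end]
Varint 2: bytes[2:5] = E9 BF 53 -> value 1368041 (3 byte(s))
  byte[5]=0x7B cont=0 payload=0x7B=123: acc |= 123<<0 -> acc=123 shift=7 [end]
Varint 3: bytes[5:6] = 7B -> value 123 (1 byte(s))
  byte[6]=0xDE cont=1 payload=0x5E=94: acc |= 94<<0 -> acc=94 shift=7
  byte[7]=0x15 cont=0 payload=0x15=21: acc |= 21<<7 -> acc=2782 shift=14 [end]
Varint 4: bytes[6:8] = DE 15 -> value 2782 (2 byte(s))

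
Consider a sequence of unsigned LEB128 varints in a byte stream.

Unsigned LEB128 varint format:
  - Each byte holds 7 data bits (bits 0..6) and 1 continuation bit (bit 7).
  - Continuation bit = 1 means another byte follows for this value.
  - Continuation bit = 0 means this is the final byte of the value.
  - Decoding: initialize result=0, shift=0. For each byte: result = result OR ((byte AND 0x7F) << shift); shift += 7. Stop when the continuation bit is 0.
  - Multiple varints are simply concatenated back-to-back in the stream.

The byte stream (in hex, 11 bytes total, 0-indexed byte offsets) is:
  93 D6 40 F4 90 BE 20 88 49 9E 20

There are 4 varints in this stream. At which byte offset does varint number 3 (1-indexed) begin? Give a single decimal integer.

Answer: 7

Derivation:
  byte[0]=0x93 cont=1 payload=0x13=19: acc |= 19<<0 -> acc=19 shift=7
  byte[1]=0xD6 cont=1 payload=0x56=86: acc |= 86<<7 -> acc=11027 shift=14
  byte[2]=0x40 cont=0 payload=0x40=64: acc |= 64<<14 -> acc=1059603 shift=21 [end]
Varint 1: bytes[0:3] = 93 D6 40 -> value 1059603 (3 byte(s))
  byte[3]=0xF4 cont=1 payload=0x74=116: acc |= 116<<0 -> acc=116 shift=7
  byte[4]=0x90 cont=1 payload=0x10=16: acc |= 16<<7 -> acc=2164 shift=14
  byte[5]=0xBE cont=1 payload=0x3E=62: acc |= 62<<14 -> acc=1017972 shift=21
  byte[6]=0x20 cont=0 payload=0x20=32: acc |= 32<<21 -> acc=68126836 shift=28 [end]
Varint 2: bytes[3:7] = F4 90 BE 20 -> value 68126836 (4 byte(s))
  byte[7]=0x88 cont=1 payload=0x08=8: acc |= 8<<0 -> acc=8 shift=7
  byte[8]=0x49 cont=0 payload=0x49=73: acc |= 73<<7 -> acc=9352 shift=14 [end]
Varint 3: bytes[7:9] = 88 49 -> value 9352 (2 byte(s))
  byte[9]=0x9E cont=1 payload=0x1E=30: acc |= 30<<0 -> acc=30 shift=7
  byte[10]=0x20 cont=0 payload=0x20=32: acc |= 32<<7 -> acc=4126 shift=14 [end]
Varint 4: bytes[9:11] = 9E 20 -> value 4126 (2 byte(s))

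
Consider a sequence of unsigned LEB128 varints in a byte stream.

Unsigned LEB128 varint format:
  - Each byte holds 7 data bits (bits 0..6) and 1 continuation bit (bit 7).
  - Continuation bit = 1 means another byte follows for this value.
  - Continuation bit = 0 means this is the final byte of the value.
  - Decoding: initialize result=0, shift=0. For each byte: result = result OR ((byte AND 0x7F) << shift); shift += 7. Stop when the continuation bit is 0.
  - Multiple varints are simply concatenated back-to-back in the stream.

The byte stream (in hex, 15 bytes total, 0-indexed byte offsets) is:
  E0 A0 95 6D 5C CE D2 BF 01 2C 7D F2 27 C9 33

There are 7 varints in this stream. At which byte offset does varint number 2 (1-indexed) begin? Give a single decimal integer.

Answer: 4

Derivation:
  byte[0]=0xE0 cont=1 payload=0x60=96: acc |= 96<<0 -> acc=96 shift=7
  byte[1]=0xA0 cont=1 payload=0x20=32: acc |= 32<<7 -> acc=4192 shift=14
  byte[2]=0x95 cont=1 payload=0x15=21: acc |= 21<<14 -> acc=348256 shift=21
  byte[3]=0x6D cont=0 payload=0x6D=109: acc |= 109<<21 -> acc=228937824 shift=28 [end]
Varint 1: bytes[0:4] = E0 A0 95 6D -> value 228937824 (4 byte(s))
  byte[4]=0x5C cont=0 payload=0x5C=92: acc |= 92<<0 -> acc=92 shift=7 [end]
Varint 2: bytes[4:5] = 5C -> value 92 (1 byte(s))
  byte[5]=0xCE cont=1 payload=0x4E=78: acc |= 78<<0 -> acc=78 shift=7
  byte[6]=0xD2 cont=1 payload=0x52=82: acc |= 82<<7 -> acc=10574 shift=14
  byte[7]=0xBF cont=1 payload=0x3F=63: acc |= 63<<14 -> acc=1042766 shift=21
  byte[8]=0x01 cont=0 payload=0x01=1: acc |= 1<<21 -> acc=3139918 shift=28 [end]
Varint 3: bytes[5:9] = CE D2 BF 01 -> value 3139918 (4 byte(s))
  byte[9]=0x2C cont=0 payload=0x2C=44: acc |= 44<<0 -> acc=44 shift=7 [end]
Varint 4: bytes[9:10] = 2C -> value 44 (1 byte(s))
  byte[10]=0x7D cont=0 payload=0x7D=125: acc |= 125<<0 -> acc=125 shift=7 [end]
Varint 5: bytes[10:11] = 7D -> value 125 (1 byte(s))
  byte[11]=0xF2 cont=1 payload=0x72=114: acc |= 114<<0 -> acc=114 shift=7
  byte[12]=0x27 cont=0 payload=0x27=39: acc |= 39<<7 -> acc=5106 shift=14 [end]
Varint 6: bytes[11:13] = F2 27 -> value 5106 (2 byte(s))
  byte[13]=0xC9 cont=1 payload=0x49=73: acc |= 73<<0 -> acc=73 shift=7
  byte[14]=0x33 cont=0 payload=0x33=51: acc |= 51<<7 -> acc=6601 shift=14 [end]
Varint 7: bytes[13:15] = C9 33 -> value 6601 (2 byte(s))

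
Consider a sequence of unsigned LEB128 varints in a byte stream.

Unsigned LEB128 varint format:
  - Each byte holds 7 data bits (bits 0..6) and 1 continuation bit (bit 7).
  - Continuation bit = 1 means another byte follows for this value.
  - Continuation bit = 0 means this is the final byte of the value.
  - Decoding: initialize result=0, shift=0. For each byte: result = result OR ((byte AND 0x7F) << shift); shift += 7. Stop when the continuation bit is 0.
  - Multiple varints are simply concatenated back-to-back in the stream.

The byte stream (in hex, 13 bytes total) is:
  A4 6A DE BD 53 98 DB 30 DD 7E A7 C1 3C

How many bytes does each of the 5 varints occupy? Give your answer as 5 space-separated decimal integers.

Answer: 2 3 3 2 3

Derivation:
  byte[0]=0xA4 cont=1 payload=0x24=36: acc |= 36<<0 -> acc=36 shift=7
  byte[1]=0x6A cont=0 payload=0x6A=106: acc |= 106<<7 -> acc=13604 shift=14 [end]
Varint 1: bytes[0:2] = A4 6A -> value 13604 (2 byte(s))
  byte[2]=0xDE cont=1 payload=0x5E=94: acc |= 94<<0 -> acc=94 shift=7
  byte[3]=0xBD cont=1 payload=0x3D=61: acc |= 61<<7 -> acc=7902 shift=14
  byte[4]=0x53 cont=0 payload=0x53=83: acc |= 83<<14 -> acc=1367774 shift=21 [end]
Varint 2: bytes[2:5] = DE BD 53 -> value 1367774 (3 byte(s))
  byte[5]=0x98 cont=1 payload=0x18=24: acc |= 24<<0 -> acc=24 shift=7
  byte[6]=0xDB cont=1 payload=0x5B=91: acc |= 91<<7 -> acc=11672 shift=14
  byte[7]=0x30 cont=0 payload=0x30=48: acc |= 48<<14 -> acc=798104 shift=21 [end]
Varint 3: bytes[5:8] = 98 DB 30 -> value 798104 (3 byte(s))
  byte[8]=0xDD cont=1 payload=0x5D=93: acc |= 93<<0 -> acc=93 shift=7
  byte[9]=0x7E cont=0 payload=0x7E=126: acc |= 126<<7 -> acc=16221 shift=14 [end]
Varint 4: bytes[8:10] = DD 7E -> value 16221 (2 byte(s))
  byte[10]=0xA7 cont=1 payload=0x27=39: acc |= 39<<0 -> acc=39 shift=7
  byte[11]=0xC1 cont=1 payload=0x41=65: acc |= 65<<7 -> acc=8359 shift=14
  byte[12]=0x3C cont=0 payload=0x3C=60: acc |= 60<<14 -> acc=991399 shift=21 [end]
Varint 5: bytes[10:13] = A7 C1 3C -> value 991399 (3 byte(s))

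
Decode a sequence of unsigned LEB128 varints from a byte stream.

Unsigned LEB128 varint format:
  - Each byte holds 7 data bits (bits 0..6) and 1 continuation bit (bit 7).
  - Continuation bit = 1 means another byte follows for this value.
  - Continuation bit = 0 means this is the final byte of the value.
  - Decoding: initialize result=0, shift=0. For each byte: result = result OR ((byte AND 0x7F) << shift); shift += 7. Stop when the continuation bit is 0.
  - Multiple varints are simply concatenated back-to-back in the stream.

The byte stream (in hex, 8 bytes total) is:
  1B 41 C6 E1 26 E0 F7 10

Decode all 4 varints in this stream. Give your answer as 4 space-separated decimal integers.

  byte[0]=0x1B cont=0 payload=0x1B=27: acc |= 27<<0 -> acc=27 shift=7 [end]
Varint 1: bytes[0:1] = 1B -> value 27 (1 byte(s))
  byte[1]=0x41 cont=0 payload=0x41=65: acc |= 65<<0 -> acc=65 shift=7 [end]
Varint 2: bytes[1:2] = 41 -> value 65 (1 byte(s))
  byte[2]=0xC6 cont=1 payload=0x46=70: acc |= 70<<0 -> acc=70 shift=7
  byte[3]=0xE1 cont=1 payload=0x61=97: acc |= 97<<7 -> acc=12486 shift=14
  byte[4]=0x26 cont=0 payload=0x26=38: acc |= 38<<14 -> acc=635078 shift=21 [end]
Varint 3: bytes[2:5] = C6 E1 26 -> value 635078 (3 byte(s))
  byte[5]=0xE0 cont=1 payload=0x60=96: acc |= 96<<0 -> acc=96 shift=7
  byte[6]=0xF7 cont=1 payload=0x77=119: acc |= 119<<7 -> acc=15328 shift=14
  byte[7]=0x10 cont=0 payload=0x10=16: acc |= 16<<14 -> acc=277472 shift=21 [end]
Varint 4: bytes[5:8] = E0 F7 10 -> value 277472 (3 byte(s))

Answer: 27 65 635078 277472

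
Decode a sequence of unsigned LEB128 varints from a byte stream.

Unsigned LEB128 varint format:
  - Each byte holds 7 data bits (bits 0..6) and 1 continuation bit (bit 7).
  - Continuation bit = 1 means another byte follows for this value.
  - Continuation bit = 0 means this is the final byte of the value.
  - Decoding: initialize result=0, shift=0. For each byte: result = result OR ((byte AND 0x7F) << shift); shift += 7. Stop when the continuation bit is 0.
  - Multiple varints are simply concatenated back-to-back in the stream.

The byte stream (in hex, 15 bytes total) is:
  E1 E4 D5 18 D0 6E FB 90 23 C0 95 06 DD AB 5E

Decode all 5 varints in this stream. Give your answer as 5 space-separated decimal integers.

Answer: 51737185 14160 575611 101056 1545693

Derivation:
  byte[0]=0xE1 cont=1 payload=0x61=97: acc |= 97<<0 -> acc=97 shift=7
  byte[1]=0xE4 cont=1 payload=0x64=100: acc |= 100<<7 -> acc=12897 shift=14
  byte[2]=0xD5 cont=1 payload=0x55=85: acc |= 85<<14 -> acc=1405537 shift=21
  byte[3]=0x18 cont=0 payload=0x18=24: acc |= 24<<21 -> acc=51737185 shift=28 [end]
Varint 1: bytes[0:4] = E1 E4 D5 18 -> value 51737185 (4 byte(s))
  byte[4]=0xD0 cont=1 payload=0x50=80: acc |= 80<<0 -> acc=80 shift=7
  byte[5]=0x6E cont=0 payload=0x6E=110: acc |= 110<<7 -> acc=14160 shift=14 [end]
Varint 2: bytes[4:6] = D0 6E -> value 14160 (2 byte(s))
  byte[6]=0xFB cont=1 payload=0x7B=123: acc |= 123<<0 -> acc=123 shift=7
  byte[7]=0x90 cont=1 payload=0x10=16: acc |= 16<<7 -> acc=2171 shift=14
  byte[8]=0x23 cont=0 payload=0x23=35: acc |= 35<<14 -> acc=575611 shift=21 [end]
Varint 3: bytes[6:9] = FB 90 23 -> value 575611 (3 byte(s))
  byte[9]=0xC0 cont=1 payload=0x40=64: acc |= 64<<0 -> acc=64 shift=7
  byte[10]=0x95 cont=1 payload=0x15=21: acc |= 21<<7 -> acc=2752 shift=14
  byte[11]=0x06 cont=0 payload=0x06=6: acc |= 6<<14 -> acc=101056 shift=21 [end]
Varint 4: bytes[9:12] = C0 95 06 -> value 101056 (3 byte(s))
  byte[12]=0xDD cont=1 payload=0x5D=93: acc |= 93<<0 -> acc=93 shift=7
  byte[13]=0xAB cont=1 payload=0x2B=43: acc |= 43<<7 -> acc=5597 shift=14
  byte[14]=0x5E cont=0 payload=0x5E=94: acc |= 94<<14 -> acc=1545693 shift=21 [end]
Varint 5: bytes[12:15] = DD AB 5E -> value 1545693 (3 byte(s))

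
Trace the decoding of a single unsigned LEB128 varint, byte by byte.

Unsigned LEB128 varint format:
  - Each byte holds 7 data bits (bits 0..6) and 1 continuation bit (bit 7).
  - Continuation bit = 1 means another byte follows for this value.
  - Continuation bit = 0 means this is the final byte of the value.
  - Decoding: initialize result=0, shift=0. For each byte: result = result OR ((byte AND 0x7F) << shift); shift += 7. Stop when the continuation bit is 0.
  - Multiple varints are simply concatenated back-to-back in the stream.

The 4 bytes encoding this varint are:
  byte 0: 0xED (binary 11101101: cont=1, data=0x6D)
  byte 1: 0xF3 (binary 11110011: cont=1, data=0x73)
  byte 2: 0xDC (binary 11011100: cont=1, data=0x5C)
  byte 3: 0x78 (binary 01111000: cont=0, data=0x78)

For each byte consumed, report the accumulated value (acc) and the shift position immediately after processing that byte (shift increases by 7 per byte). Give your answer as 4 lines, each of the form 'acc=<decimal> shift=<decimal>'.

Answer: acc=109 shift=7
acc=14829 shift=14
acc=1522157 shift=21
acc=253180397 shift=28

Derivation:
byte 0=0xED: payload=0x6D=109, contrib = 109<<0 = 109; acc -> 109, shift -> 7
byte 1=0xF3: payload=0x73=115, contrib = 115<<7 = 14720; acc -> 14829, shift -> 14
byte 2=0xDC: payload=0x5C=92, contrib = 92<<14 = 1507328; acc -> 1522157, shift -> 21
byte 3=0x78: payload=0x78=120, contrib = 120<<21 = 251658240; acc -> 253180397, shift -> 28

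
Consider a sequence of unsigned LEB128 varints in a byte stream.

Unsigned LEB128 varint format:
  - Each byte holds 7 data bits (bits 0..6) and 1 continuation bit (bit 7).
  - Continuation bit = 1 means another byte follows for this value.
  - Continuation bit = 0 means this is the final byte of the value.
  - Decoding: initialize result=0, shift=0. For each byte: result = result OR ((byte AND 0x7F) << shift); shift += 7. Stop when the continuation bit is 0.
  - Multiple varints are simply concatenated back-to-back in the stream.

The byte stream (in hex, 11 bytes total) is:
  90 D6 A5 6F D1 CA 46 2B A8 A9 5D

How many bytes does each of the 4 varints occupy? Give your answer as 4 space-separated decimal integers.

  byte[0]=0x90 cont=1 payload=0x10=16: acc |= 16<<0 -> acc=16 shift=7
  byte[1]=0xD6 cont=1 payload=0x56=86: acc |= 86<<7 -> acc=11024 shift=14
  byte[2]=0xA5 cont=1 payload=0x25=37: acc |= 37<<14 -> acc=617232 shift=21
  byte[3]=0x6F cont=0 payload=0x6F=111: acc |= 111<<21 -> acc=233401104 shift=28 [end]
Varint 1: bytes[0:4] = 90 D6 A5 6F -> value 233401104 (4 byte(s))
  byte[4]=0xD1 cont=1 payload=0x51=81: acc |= 81<<0 -> acc=81 shift=7
  byte[5]=0xCA cont=1 payload=0x4A=74: acc |= 74<<7 -> acc=9553 shift=14
  byte[6]=0x46 cont=0 payload=0x46=70: acc |= 70<<14 -> acc=1156433 shift=21 [end]
Varint 2: bytes[4:7] = D1 CA 46 -> value 1156433 (3 byte(s))
  byte[7]=0x2B cont=0 payload=0x2B=43: acc |= 43<<0 -> acc=43 shift=7 [end]
Varint 3: bytes[7:8] = 2B -> value 43 (1 byte(s))
  byte[8]=0xA8 cont=1 payload=0x28=40: acc |= 40<<0 -> acc=40 shift=7
  byte[9]=0xA9 cont=1 payload=0x29=41: acc |= 41<<7 -> acc=5288 shift=14
  byte[10]=0x5D cont=0 payload=0x5D=93: acc |= 93<<14 -> acc=1529000 shift=21 [end]
Varint 4: bytes[8:11] = A8 A9 5D -> value 1529000 (3 byte(s))

Answer: 4 3 1 3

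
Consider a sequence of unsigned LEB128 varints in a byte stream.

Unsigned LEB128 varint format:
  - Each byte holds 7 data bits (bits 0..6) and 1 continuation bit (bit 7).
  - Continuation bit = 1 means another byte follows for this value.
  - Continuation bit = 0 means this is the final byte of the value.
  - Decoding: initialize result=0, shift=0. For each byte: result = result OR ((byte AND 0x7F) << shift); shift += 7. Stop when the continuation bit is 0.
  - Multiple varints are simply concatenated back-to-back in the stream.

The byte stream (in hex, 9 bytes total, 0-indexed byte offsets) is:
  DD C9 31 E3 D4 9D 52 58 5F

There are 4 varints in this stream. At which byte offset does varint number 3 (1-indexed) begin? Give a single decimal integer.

Answer: 7

Derivation:
  byte[0]=0xDD cont=1 payload=0x5D=93: acc |= 93<<0 -> acc=93 shift=7
  byte[1]=0xC9 cont=1 payload=0x49=73: acc |= 73<<7 -> acc=9437 shift=14
  byte[2]=0x31 cont=0 payload=0x31=49: acc |= 49<<14 -> acc=812253 shift=21 [end]
Varint 1: bytes[0:3] = DD C9 31 -> value 812253 (3 byte(s))
  byte[3]=0xE3 cont=1 payload=0x63=99: acc |= 99<<0 -> acc=99 shift=7
  byte[4]=0xD4 cont=1 payload=0x54=84: acc |= 84<<7 -> acc=10851 shift=14
  byte[5]=0x9D cont=1 payload=0x1D=29: acc |= 29<<14 -> acc=485987 shift=21
  byte[6]=0x52 cont=0 payload=0x52=82: acc |= 82<<21 -> acc=172452451 shift=28 [end]
Varint 2: bytes[3:7] = E3 D4 9D 52 -> value 172452451 (4 byte(s))
  byte[7]=0x58 cont=0 payload=0x58=88: acc |= 88<<0 -> acc=88 shift=7 [end]
Varint 3: bytes[7:8] = 58 -> value 88 (1 byte(s))
  byte[8]=0x5F cont=0 payload=0x5F=95: acc |= 95<<0 -> acc=95 shift=7 [end]
Varint 4: bytes[8:9] = 5F -> value 95 (1 byte(s))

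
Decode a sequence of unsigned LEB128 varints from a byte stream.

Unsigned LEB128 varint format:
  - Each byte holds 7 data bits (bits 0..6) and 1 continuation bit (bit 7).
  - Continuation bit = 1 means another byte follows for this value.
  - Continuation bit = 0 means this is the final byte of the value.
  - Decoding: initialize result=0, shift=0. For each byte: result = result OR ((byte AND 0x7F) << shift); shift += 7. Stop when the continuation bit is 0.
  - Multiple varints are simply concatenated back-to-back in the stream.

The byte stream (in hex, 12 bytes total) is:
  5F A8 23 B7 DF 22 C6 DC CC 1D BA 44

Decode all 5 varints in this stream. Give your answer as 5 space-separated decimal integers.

  byte[0]=0x5F cont=0 payload=0x5F=95: acc |= 95<<0 -> acc=95 shift=7 [end]
Varint 1: bytes[0:1] = 5F -> value 95 (1 byte(s))
  byte[1]=0xA8 cont=1 payload=0x28=40: acc |= 40<<0 -> acc=40 shift=7
  byte[2]=0x23 cont=0 payload=0x23=35: acc |= 35<<7 -> acc=4520 shift=14 [end]
Varint 2: bytes[1:3] = A8 23 -> value 4520 (2 byte(s))
  byte[3]=0xB7 cont=1 payload=0x37=55: acc |= 55<<0 -> acc=55 shift=7
  byte[4]=0xDF cont=1 payload=0x5F=95: acc |= 95<<7 -> acc=12215 shift=14
  byte[5]=0x22 cont=0 payload=0x22=34: acc |= 34<<14 -> acc=569271 shift=21 [end]
Varint 3: bytes[3:6] = B7 DF 22 -> value 569271 (3 byte(s))
  byte[6]=0xC6 cont=1 payload=0x46=70: acc |= 70<<0 -> acc=70 shift=7
  byte[7]=0xDC cont=1 payload=0x5C=92: acc |= 92<<7 -> acc=11846 shift=14
  byte[8]=0xCC cont=1 payload=0x4C=76: acc |= 76<<14 -> acc=1257030 shift=21
  byte[9]=0x1D cont=0 payload=0x1D=29: acc |= 29<<21 -> acc=62074438 shift=28 [end]
Varint 4: bytes[6:10] = C6 DC CC 1D -> value 62074438 (4 byte(s))
  byte[10]=0xBA cont=1 payload=0x3A=58: acc |= 58<<0 -> acc=58 shift=7
  byte[11]=0x44 cont=0 payload=0x44=68: acc |= 68<<7 -> acc=8762 shift=14 [end]
Varint 5: bytes[10:12] = BA 44 -> value 8762 (2 byte(s))

Answer: 95 4520 569271 62074438 8762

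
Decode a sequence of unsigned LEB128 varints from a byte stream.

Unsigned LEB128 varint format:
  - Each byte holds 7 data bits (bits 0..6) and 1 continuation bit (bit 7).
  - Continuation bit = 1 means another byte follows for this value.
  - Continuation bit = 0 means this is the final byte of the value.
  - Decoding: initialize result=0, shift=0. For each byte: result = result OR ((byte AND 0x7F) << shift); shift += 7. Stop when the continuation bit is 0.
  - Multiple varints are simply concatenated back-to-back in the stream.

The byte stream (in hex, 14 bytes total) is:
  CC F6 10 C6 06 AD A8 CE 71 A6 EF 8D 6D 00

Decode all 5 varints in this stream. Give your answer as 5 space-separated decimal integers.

  byte[0]=0xCC cont=1 payload=0x4C=76: acc |= 76<<0 -> acc=76 shift=7
  byte[1]=0xF6 cont=1 payload=0x76=118: acc |= 118<<7 -> acc=15180 shift=14
  byte[2]=0x10 cont=0 payload=0x10=16: acc |= 16<<14 -> acc=277324 shift=21 [end]
Varint 1: bytes[0:3] = CC F6 10 -> value 277324 (3 byte(s))
  byte[3]=0xC6 cont=1 payload=0x46=70: acc |= 70<<0 -> acc=70 shift=7
  byte[4]=0x06 cont=0 payload=0x06=6: acc |= 6<<7 -> acc=838 shift=14 [end]
Varint 2: bytes[3:5] = C6 06 -> value 838 (2 byte(s))
  byte[5]=0xAD cont=1 payload=0x2D=45: acc |= 45<<0 -> acc=45 shift=7
  byte[6]=0xA8 cont=1 payload=0x28=40: acc |= 40<<7 -> acc=5165 shift=14
  byte[7]=0xCE cont=1 payload=0x4E=78: acc |= 78<<14 -> acc=1283117 shift=21
  byte[8]=0x71 cont=0 payload=0x71=113: acc |= 113<<21 -> acc=238261293 shift=28 [end]
Varint 3: bytes[5:9] = AD A8 CE 71 -> value 238261293 (4 byte(s))
  byte[9]=0xA6 cont=1 payload=0x26=38: acc |= 38<<0 -> acc=38 shift=7
  byte[10]=0xEF cont=1 payload=0x6F=111: acc |= 111<<7 -> acc=14246 shift=14
  byte[11]=0x8D cont=1 payload=0x0D=13: acc |= 13<<14 -> acc=227238 shift=21
  byte[12]=0x6D cont=0 payload=0x6D=109: acc |= 109<<21 -> acc=228816806 shift=28 [end]
Varint 4: bytes[9:13] = A6 EF 8D 6D -> value 228816806 (4 byte(s))
  byte[13]=0x00 cont=0 payload=0x00=0: acc |= 0<<0 -> acc=0 shift=7 [end]
Varint 5: bytes[13:14] = 00 -> value 0 (1 byte(s))

Answer: 277324 838 238261293 228816806 0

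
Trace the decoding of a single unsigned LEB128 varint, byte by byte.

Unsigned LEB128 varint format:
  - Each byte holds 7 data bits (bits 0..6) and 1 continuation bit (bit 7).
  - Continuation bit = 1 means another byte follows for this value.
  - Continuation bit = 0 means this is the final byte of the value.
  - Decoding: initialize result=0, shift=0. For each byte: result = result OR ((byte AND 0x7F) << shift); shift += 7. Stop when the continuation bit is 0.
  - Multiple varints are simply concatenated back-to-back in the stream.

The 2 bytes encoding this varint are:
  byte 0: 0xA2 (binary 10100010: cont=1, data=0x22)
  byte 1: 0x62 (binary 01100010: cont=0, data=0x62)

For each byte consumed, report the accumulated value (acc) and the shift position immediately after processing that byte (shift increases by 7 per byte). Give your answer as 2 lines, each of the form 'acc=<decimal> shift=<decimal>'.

byte 0=0xA2: payload=0x22=34, contrib = 34<<0 = 34; acc -> 34, shift -> 7
byte 1=0x62: payload=0x62=98, contrib = 98<<7 = 12544; acc -> 12578, shift -> 14

Answer: acc=34 shift=7
acc=12578 shift=14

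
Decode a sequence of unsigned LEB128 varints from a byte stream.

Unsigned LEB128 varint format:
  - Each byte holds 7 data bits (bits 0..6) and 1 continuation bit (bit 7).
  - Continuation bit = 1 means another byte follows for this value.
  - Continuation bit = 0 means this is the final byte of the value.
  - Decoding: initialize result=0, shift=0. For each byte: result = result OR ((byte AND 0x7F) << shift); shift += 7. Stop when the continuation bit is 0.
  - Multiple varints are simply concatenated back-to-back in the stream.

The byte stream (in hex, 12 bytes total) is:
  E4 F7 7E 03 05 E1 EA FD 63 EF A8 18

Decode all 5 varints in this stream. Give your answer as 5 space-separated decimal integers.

  byte[0]=0xE4 cont=1 payload=0x64=100: acc |= 100<<0 -> acc=100 shift=7
  byte[1]=0xF7 cont=1 payload=0x77=119: acc |= 119<<7 -> acc=15332 shift=14
  byte[2]=0x7E cont=0 payload=0x7E=126: acc |= 126<<14 -> acc=2079716 shift=21 [end]
Varint 1: bytes[0:3] = E4 F7 7E -> value 2079716 (3 byte(s))
  byte[3]=0x03 cont=0 payload=0x03=3: acc |= 3<<0 -> acc=3 shift=7 [end]
Varint 2: bytes[3:4] = 03 -> value 3 (1 byte(s))
  byte[4]=0x05 cont=0 payload=0x05=5: acc |= 5<<0 -> acc=5 shift=7 [end]
Varint 3: bytes[4:5] = 05 -> value 5 (1 byte(s))
  byte[5]=0xE1 cont=1 payload=0x61=97: acc |= 97<<0 -> acc=97 shift=7
  byte[6]=0xEA cont=1 payload=0x6A=106: acc |= 106<<7 -> acc=13665 shift=14
  byte[7]=0xFD cont=1 payload=0x7D=125: acc |= 125<<14 -> acc=2061665 shift=21
  byte[8]=0x63 cont=0 payload=0x63=99: acc |= 99<<21 -> acc=209679713 shift=28 [end]
Varint 4: bytes[5:9] = E1 EA FD 63 -> value 209679713 (4 byte(s))
  byte[9]=0xEF cont=1 payload=0x6F=111: acc |= 111<<0 -> acc=111 shift=7
  byte[10]=0xA8 cont=1 payload=0x28=40: acc |= 40<<7 -> acc=5231 shift=14
  byte[11]=0x18 cont=0 payload=0x18=24: acc |= 24<<14 -> acc=398447 shift=21 [end]
Varint 5: bytes[9:12] = EF A8 18 -> value 398447 (3 byte(s))

Answer: 2079716 3 5 209679713 398447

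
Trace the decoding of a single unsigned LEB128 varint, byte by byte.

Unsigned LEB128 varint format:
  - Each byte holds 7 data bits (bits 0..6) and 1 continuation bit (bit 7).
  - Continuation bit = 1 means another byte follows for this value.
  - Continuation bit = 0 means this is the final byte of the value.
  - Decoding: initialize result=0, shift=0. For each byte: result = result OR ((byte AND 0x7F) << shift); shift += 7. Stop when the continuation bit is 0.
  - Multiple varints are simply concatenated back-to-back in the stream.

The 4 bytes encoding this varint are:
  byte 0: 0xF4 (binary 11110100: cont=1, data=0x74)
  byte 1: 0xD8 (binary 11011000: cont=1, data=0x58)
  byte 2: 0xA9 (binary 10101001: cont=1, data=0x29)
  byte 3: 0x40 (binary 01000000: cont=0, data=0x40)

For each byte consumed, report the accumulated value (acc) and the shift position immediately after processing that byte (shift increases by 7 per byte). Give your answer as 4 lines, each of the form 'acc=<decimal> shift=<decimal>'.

byte 0=0xF4: payload=0x74=116, contrib = 116<<0 = 116; acc -> 116, shift -> 7
byte 1=0xD8: payload=0x58=88, contrib = 88<<7 = 11264; acc -> 11380, shift -> 14
byte 2=0xA9: payload=0x29=41, contrib = 41<<14 = 671744; acc -> 683124, shift -> 21
byte 3=0x40: payload=0x40=64, contrib = 64<<21 = 134217728; acc -> 134900852, shift -> 28

Answer: acc=116 shift=7
acc=11380 shift=14
acc=683124 shift=21
acc=134900852 shift=28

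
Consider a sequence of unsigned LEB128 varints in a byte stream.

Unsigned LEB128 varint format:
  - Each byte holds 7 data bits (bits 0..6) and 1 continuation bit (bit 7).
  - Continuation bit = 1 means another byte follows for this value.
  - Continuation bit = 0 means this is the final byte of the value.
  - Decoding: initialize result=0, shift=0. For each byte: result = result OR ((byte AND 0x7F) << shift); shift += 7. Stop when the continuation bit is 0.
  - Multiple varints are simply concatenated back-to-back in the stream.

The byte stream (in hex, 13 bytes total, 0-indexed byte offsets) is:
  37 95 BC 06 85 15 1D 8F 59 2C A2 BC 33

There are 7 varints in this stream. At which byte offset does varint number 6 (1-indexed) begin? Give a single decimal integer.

  byte[0]=0x37 cont=0 payload=0x37=55: acc |= 55<<0 -> acc=55 shift=7 [end]
Varint 1: bytes[0:1] = 37 -> value 55 (1 byte(s))
  byte[1]=0x95 cont=1 payload=0x15=21: acc |= 21<<0 -> acc=21 shift=7
  byte[2]=0xBC cont=1 payload=0x3C=60: acc |= 60<<7 -> acc=7701 shift=14
  byte[3]=0x06 cont=0 payload=0x06=6: acc |= 6<<14 -> acc=106005 shift=21 [end]
Varint 2: bytes[1:4] = 95 BC 06 -> value 106005 (3 byte(s))
  byte[4]=0x85 cont=1 payload=0x05=5: acc |= 5<<0 -> acc=5 shift=7
  byte[5]=0x15 cont=0 payload=0x15=21: acc |= 21<<7 -> acc=2693 shift=14 [end]
Varint 3: bytes[4:6] = 85 15 -> value 2693 (2 byte(s))
  byte[6]=0x1D cont=0 payload=0x1D=29: acc |= 29<<0 -> acc=29 shift=7 [end]
Varint 4: bytes[6:7] = 1D -> value 29 (1 byte(s))
  byte[7]=0x8F cont=1 payload=0x0F=15: acc |= 15<<0 -> acc=15 shift=7
  byte[8]=0x59 cont=0 payload=0x59=89: acc |= 89<<7 -> acc=11407 shift=14 [end]
Varint 5: bytes[7:9] = 8F 59 -> value 11407 (2 byte(s))
  byte[9]=0x2C cont=0 payload=0x2C=44: acc |= 44<<0 -> acc=44 shift=7 [end]
Varint 6: bytes[9:10] = 2C -> value 44 (1 byte(s))
  byte[10]=0xA2 cont=1 payload=0x22=34: acc |= 34<<0 -> acc=34 shift=7
  byte[11]=0xBC cont=1 payload=0x3C=60: acc |= 60<<7 -> acc=7714 shift=14
  byte[12]=0x33 cont=0 payload=0x33=51: acc |= 51<<14 -> acc=843298 shift=21 [end]
Varint 7: bytes[10:13] = A2 BC 33 -> value 843298 (3 byte(s))

Answer: 9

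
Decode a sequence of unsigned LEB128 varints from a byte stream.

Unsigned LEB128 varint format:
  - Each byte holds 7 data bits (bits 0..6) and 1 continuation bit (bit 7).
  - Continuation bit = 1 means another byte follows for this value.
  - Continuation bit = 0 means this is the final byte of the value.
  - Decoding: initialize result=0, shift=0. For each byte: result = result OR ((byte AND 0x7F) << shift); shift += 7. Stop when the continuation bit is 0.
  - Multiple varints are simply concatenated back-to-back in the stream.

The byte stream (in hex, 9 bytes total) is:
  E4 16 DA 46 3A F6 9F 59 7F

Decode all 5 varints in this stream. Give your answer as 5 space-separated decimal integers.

Answer: 2916 9050 58 1462262 127

Derivation:
  byte[0]=0xE4 cont=1 payload=0x64=100: acc |= 100<<0 -> acc=100 shift=7
  byte[1]=0x16 cont=0 payload=0x16=22: acc |= 22<<7 -> acc=2916 shift=14 [end]
Varint 1: bytes[0:2] = E4 16 -> value 2916 (2 byte(s))
  byte[2]=0xDA cont=1 payload=0x5A=90: acc |= 90<<0 -> acc=90 shift=7
  byte[3]=0x46 cont=0 payload=0x46=70: acc |= 70<<7 -> acc=9050 shift=14 [end]
Varint 2: bytes[2:4] = DA 46 -> value 9050 (2 byte(s))
  byte[4]=0x3A cont=0 payload=0x3A=58: acc |= 58<<0 -> acc=58 shift=7 [end]
Varint 3: bytes[4:5] = 3A -> value 58 (1 byte(s))
  byte[5]=0xF6 cont=1 payload=0x76=118: acc |= 118<<0 -> acc=118 shift=7
  byte[6]=0x9F cont=1 payload=0x1F=31: acc |= 31<<7 -> acc=4086 shift=14
  byte[7]=0x59 cont=0 payload=0x59=89: acc |= 89<<14 -> acc=1462262 shift=21 [end]
Varint 4: bytes[5:8] = F6 9F 59 -> value 1462262 (3 byte(s))
  byte[8]=0x7F cont=0 payload=0x7F=127: acc |= 127<<0 -> acc=127 shift=7 [end]
Varint 5: bytes[8:9] = 7F -> value 127 (1 byte(s))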